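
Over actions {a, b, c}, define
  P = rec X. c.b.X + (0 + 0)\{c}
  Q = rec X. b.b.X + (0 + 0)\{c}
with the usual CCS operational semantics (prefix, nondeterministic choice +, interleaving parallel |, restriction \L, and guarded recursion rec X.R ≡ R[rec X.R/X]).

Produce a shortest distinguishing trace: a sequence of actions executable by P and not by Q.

c

LTS(P): 2 reachable states
  m0 = rec X. c.b.X + (0 + 0)\{c} ⊢ ··c··> m1
  m1 = b.(rec X. c.b.X + (0 + 0)\{c}) ⊢ ··b··> m0
LTS(Q): 2 reachable states
  n0 = rec X. b.b.X + (0 + 0)\{c} ⊢ ··b··> n1
  n1 = b.(rec X. b.b.X + (0 + 0)\{c}) ⊢ ··b··> n0
Run σ = ⟨c⟩ on P: start {m0}
  after c @ step 1: {m1}
  ✓ P
Run σ = ⟨c⟩ on Q: start {n0}
  after c @ step 1: no successor for Q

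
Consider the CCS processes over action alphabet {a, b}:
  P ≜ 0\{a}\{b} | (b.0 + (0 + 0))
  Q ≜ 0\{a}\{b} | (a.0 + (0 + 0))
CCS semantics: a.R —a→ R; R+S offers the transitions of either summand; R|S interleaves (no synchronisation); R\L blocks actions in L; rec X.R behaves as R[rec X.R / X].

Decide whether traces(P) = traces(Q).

NO — witness ⟨b⟩

Reachable graph of P (2 states):
  u0 = 0\{a}\{b} | (b.0 + (0 + 0)) | —b→ u1
  u1 = 0\{a}\{b} | 0 | (no moves)
Reachable graph of Q (2 states):
  v0 = 0\{a}\{b} | (a.0 + (0 + 0)) | —a→ v1
  v1 = 0\{a}\{b} | 0 | (no moves)
Executing b from P (initial set {u0}):
  after b @ step 1: {u1}
  P completes σ.
Executing b from Q (initial set {v0}):
  after b @ step 1: no successor for Q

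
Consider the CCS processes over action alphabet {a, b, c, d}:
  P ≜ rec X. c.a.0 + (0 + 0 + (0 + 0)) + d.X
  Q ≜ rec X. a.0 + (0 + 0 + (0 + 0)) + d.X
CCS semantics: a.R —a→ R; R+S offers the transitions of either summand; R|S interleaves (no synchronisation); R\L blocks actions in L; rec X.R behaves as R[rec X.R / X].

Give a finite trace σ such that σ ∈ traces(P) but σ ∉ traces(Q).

LTS(P): 3 reachable states
  p0 = rec X. c.a.0 + (0 + 0 + (0 + 0)) + d.X has moves =c=> p1, =d=> p0
  p1 = a.0 has moves =a=> p2
  p2 = 0 has moves (no moves)
LTS(Q): 2 reachable states
  q0 = rec X. a.0 + (0 + 0 + (0 + 0)) + d.X has moves =a=> q1, =d=> q0
  q1 = 0 has moves (no moves)
Run σ = ⟨c⟩ on P: start {p0}
  step 1 (c): {p1}
  ✓ P
Run σ = ⟨c⟩ on Q: start {q0}
  step 1 (c): ∅ (Q stuck)

c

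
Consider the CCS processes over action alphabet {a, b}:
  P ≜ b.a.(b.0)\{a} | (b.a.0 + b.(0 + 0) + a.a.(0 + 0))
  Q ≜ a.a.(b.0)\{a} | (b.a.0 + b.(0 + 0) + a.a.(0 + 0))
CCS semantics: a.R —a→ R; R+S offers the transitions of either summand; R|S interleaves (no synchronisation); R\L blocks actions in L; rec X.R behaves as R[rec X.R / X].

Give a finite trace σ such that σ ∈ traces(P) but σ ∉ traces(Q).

bb

LTS(P): 20 reachable states
  p0 = b.a.(b.0)\{a} | (b.a.0 + b.(0 + 0) + a.a.(0 + 0)) | —a→ p1, —b→ p2, —b→ p3, —b→ p4
  p1 = b.a.(b.0)\{a} | a.(0 + 0) | —a→ p3, —b→ p5
  p2 = a.(b.0)\{a} | (b.a.0 + b.(0 + 0) + a.a.(0 + 0)) | —a→ p5, —a→ p6, —b→ p7, —b→ p8
  p3 = b.a.(b.0)\{a} | (0 + 0) | —b→ p7
  p4 = b.a.(b.0)\{a} | a.0 | —a→ p9, —b→ p8
  p5 = a.(b.0)\{a} | a.(0 + 0) | —a→ p10, —a→ p7
  p6 = (b.0)\{a} | (b.a.0 + b.(0 + 0) + a.a.(0 + 0)) | —a→ p10, —b→ p11, —b→ p12, —b→ p13
  p7 = a.(b.0)\{a} | (0 + 0) | —a→ p11
  p8 = a.(b.0)\{a} | a.0 | —a→ p12, —a→ p14
  p9 = b.a.(b.0)\{a} | 0 | —b→ p14
  p10 = (b.0)\{a} | a.(0 + 0) | —a→ p11, —b→ p15
  p11 = (b.0)\{a} | (0 + 0) | —b→ p16
  p12 = (b.0)\{a} | a.0 | —a→ p17, —b→ p18
  p13 = 0\{a} | (b.a.0 + b.(0 + 0) + a.a.(0 + 0)) | —a→ p15, —b→ p16, —b→ p18
  p14 = a.(b.0)\{a} | 0 | —a→ p17
  p15 = 0\{a} | a.(0 + 0) | —a→ p16
  p16 = 0\{a} | (0 + 0) | stopped
  p17 = (b.0)\{a} | 0 | —b→ p19
  p18 = 0\{a} | a.0 | —a→ p19
  p19 = 0\{a} | 0 | stopped
LTS(Q): 20 reachable states
  q0 = a.a.(b.0)\{a} | (b.a.0 + b.(0 + 0) + a.a.(0 + 0)) | —a→ q1, —a→ q2, —b→ q3, —b→ q4
  q1 = a.(b.0)\{a} | (b.a.0 + b.(0 + 0) + a.a.(0 + 0)) | —a→ q5, —a→ q6, —b→ q7, —b→ q8
  q2 = a.a.(b.0)\{a} | a.(0 + 0) | —a→ q3, —a→ q6
  q3 = a.a.(b.0)\{a} | (0 + 0) | —a→ q7
  q4 = a.a.(b.0)\{a} | a.0 | —a→ q8, —a→ q9
  q5 = (b.0)\{a} | (b.a.0 + b.(0 + 0) + a.a.(0 + 0)) | —a→ q10, —b→ q11, —b→ q12, —b→ q13
  q6 = a.(b.0)\{a} | a.(0 + 0) | —a→ q10, —a→ q7
  q7 = a.(b.0)\{a} | (0 + 0) | —a→ q11
  q8 = a.(b.0)\{a} | a.0 | —a→ q12, —a→ q14
  q9 = a.a.(b.0)\{a} | 0 | —a→ q14
  q10 = (b.0)\{a} | a.(0 + 0) | —a→ q11, —b→ q15
  q11 = (b.0)\{a} | (0 + 0) | —b→ q16
  q12 = (b.0)\{a} | a.0 | —a→ q17, —b→ q18
  q13 = 0\{a} | (b.a.0 + b.(0 + 0) + a.a.(0 + 0)) | —a→ q15, —b→ q16, —b→ q18
  q14 = a.(b.0)\{a} | 0 | —a→ q17
  q15 = 0\{a} | a.(0 + 0) | —a→ q16
  q16 = 0\{a} | (0 + 0) | stopped
  q17 = (b.0)\{a} | 0 | —b→ q19
  q18 = 0\{a} | a.0 | —a→ q19
  q19 = 0\{a} | 0 | stopped
Run σ = ⟨bb⟩ on P: start {p0}
  [1] b ⇒ {p2, p3, p4}
  [2] b ⇒ {p7, p8}
  ✓ P
Run σ = ⟨bb⟩ on Q: start {q0}
  [1] b ⇒ {q3, q4}
  [2] b ⇒ no successor for Q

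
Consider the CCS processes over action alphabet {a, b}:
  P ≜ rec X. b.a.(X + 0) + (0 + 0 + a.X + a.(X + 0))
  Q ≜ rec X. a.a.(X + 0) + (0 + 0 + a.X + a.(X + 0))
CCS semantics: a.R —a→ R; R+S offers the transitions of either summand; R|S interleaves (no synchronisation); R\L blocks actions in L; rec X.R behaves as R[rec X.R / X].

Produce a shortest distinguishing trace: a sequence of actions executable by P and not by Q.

P's transition system — 3 states:
  m0 = rec X. b.a.(X + 0) + (0 + 0 + a.X + a.(X + 0)) → —a→ m0, —a→ m1, —b→ m2
  m1 = (rec X. b.a.(X + 0) + (0 + 0 + a.X + a.(X + 0))) + 0 → —a→ m0, —a→ m1, —b→ m2
  m2 = a.((rec X. b.a.(X + 0) + (0 + 0 + a.X + a.(X + 0))) + 0) → —a→ m1
Q's transition system — 3 states:
  n0 = rec X. a.a.(X + 0) + (0 + 0 + a.X + a.(X + 0)) → —a→ n0, —a→ n1, —a→ n2
  n1 = (rec X. a.a.(X + 0) + (0 + 0 + a.X + a.(X + 0))) + 0 → —a→ n0, —a→ n1, —a→ n2
  n2 = a.((rec X. a.a.(X + 0) + (0 + 0 + a.X + a.(X + 0))) + 0) → —a→ n1
Executing b from P (initial set {m0}):
  after b @ step 1: {m2}
  P completes σ.
Executing b from Q (initial set {n0}):
  after b @ step 1: no successor for Q

b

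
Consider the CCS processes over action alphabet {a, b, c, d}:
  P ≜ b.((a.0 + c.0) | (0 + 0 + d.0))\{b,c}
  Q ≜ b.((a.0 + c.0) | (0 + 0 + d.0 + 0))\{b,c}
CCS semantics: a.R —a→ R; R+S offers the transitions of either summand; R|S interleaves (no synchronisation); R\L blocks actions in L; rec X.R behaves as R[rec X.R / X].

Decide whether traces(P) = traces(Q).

Reachable graph of P (5 states):
  u0 = b.((a.0 + c.0) | (0 + 0 + d.0))\{b,c} | —b→ u1
  u1 = ((a.0 + c.0) | (0 + 0 + d.0))\{b,c} | —a→ u2, —d→ u3
  u2 = (0 | (0 + 0 + d.0))\{b,c} | —d→ u4
  u3 = ((a.0 + c.0) | 0)\{b,c} | —a→ u4
  u4 = (0 | 0)\{b,c} | ·
Reachable graph of Q (5 states):
  v0 = b.((a.0 + c.0) | (0 + 0 + d.0 + 0))\{b,c} | —b→ v1
  v1 = ((a.0 + c.0) | (0 + 0 + d.0 + 0))\{b,c} | —a→ v2, —d→ v3
  v2 = (0 | (0 + 0 + d.0 + 0))\{b,c} | —d→ v4
  v3 = ((a.0 + c.0) | 0)\{b,c} | —a→ v4
  v4 = (0 | 0)\{b,c} | ·
Bisimilarity quotient blocks:
  B0 = {u0, v0}
  B1 = {u1, v1}
  B2 = {u3, v3}
  B3 = {u4, v4}
  B4 = {u2, v2}
u0 ∈ B0, v0 ∈ B0 → same block
Bisimilar ⇒ trace-equivalent.

YES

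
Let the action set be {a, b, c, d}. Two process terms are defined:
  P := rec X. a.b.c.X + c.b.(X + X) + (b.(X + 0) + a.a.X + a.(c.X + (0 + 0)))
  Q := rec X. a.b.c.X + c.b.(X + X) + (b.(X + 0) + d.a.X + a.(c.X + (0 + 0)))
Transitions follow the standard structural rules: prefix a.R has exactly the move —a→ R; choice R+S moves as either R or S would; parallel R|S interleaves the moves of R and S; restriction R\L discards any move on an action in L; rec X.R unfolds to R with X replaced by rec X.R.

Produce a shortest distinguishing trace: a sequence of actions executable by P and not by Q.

LTS(P): 8 reachable states
  p0 = rec X. a.b.c.X + c.b.(X + X) + (b.(X + 0) + a.a.X + a.(c.X + (0 + 0))) | =a=> p1, =a=> p2, =a=> p3, =b=> p4, =c=> p5
  p1 = a.(rec X. a.b.c.X + c.b.(X + X) + (b.(X + 0) + a.a.X + a.(c.X + (0 + 0)))) | =a=> p0
  p2 = b.c.(rec X. a.b.c.X + c.b.(X + X) + (b.(X + 0) + a.a.X + a.(c.X + (0 + 0)))) | =b=> p6
  p3 = c.(rec X. a.b.c.X + c.b.(X + X) + (b.(X + 0) + a.a.X + a.(c.X + (0 + 0)))) + (0 + 0) | =c=> p0
  p4 = (rec X. a.b.c.X + c.b.(X + X) + (b.(X + 0) + a.a.X + a.(c.X + (0 + 0)))) + 0 | =a=> p1, =a=> p2, =a=> p3, =b=> p4, =c=> p5
  p5 = b.((rec X. a.b.c.X + c.b.(X + X) + (b.(X + 0) + a.a.X + a.(c.X + (0 + 0)))) + (rec X. a.b.c.X + c.b.(X + X) + (b.(X + 0) + a.a.X + a.(c.X + (0 + 0))))) | =b=> p7
  p6 = c.(rec X. a.b.c.X + c.b.(X + X) + (b.(X + 0) + a.a.X + a.(c.X + (0 + 0)))) | =c=> p0
  p7 = (rec X. a.b.c.X + c.b.(X + X) + (b.(X + 0) + a.a.X + a.(c.X + (0 + 0)))) + (rec X. a.b.c.X + c.b.(X + X) + (b.(X + 0) + a.a.X + a.(c.X + (0 + 0)))) | =a=> p1, =a=> p2, =a=> p3, =b=> p4, =c=> p5
LTS(Q): 8 reachable states
  q0 = rec X. a.b.c.X + c.b.(X + X) + (b.(X + 0) + d.a.X + a.(c.X + (0 + 0))) | =a=> q1, =a=> q2, =b=> q3, =c=> q4, =d=> q5
  q1 = b.c.(rec X. a.b.c.X + c.b.(X + X) + (b.(X + 0) + d.a.X + a.(c.X + (0 + 0)))) | =b=> q6
  q2 = c.(rec X. a.b.c.X + c.b.(X + X) + (b.(X + 0) + d.a.X + a.(c.X + (0 + 0)))) + (0 + 0) | =c=> q0
  q3 = (rec X. a.b.c.X + c.b.(X + X) + (b.(X + 0) + d.a.X + a.(c.X + (0 + 0)))) + 0 | =a=> q1, =a=> q2, =b=> q3, =c=> q4, =d=> q5
  q4 = b.((rec X. a.b.c.X + c.b.(X + X) + (b.(X + 0) + d.a.X + a.(c.X + (0 + 0)))) + (rec X. a.b.c.X + c.b.(X + X) + (b.(X + 0) + d.a.X + a.(c.X + (0 + 0))))) | =b=> q7
  q5 = a.(rec X. a.b.c.X + c.b.(X + X) + (b.(X + 0) + d.a.X + a.(c.X + (0 + 0)))) | =a=> q0
  q6 = c.(rec X. a.b.c.X + c.b.(X + X) + (b.(X + 0) + d.a.X + a.(c.X + (0 + 0)))) | =c=> q0
  q7 = (rec X. a.b.c.X + c.b.(X + X) + (b.(X + 0) + d.a.X + a.(c.X + (0 + 0)))) + (rec X. a.b.c.X + c.b.(X + X) + (b.(X + 0) + d.a.X + a.(c.X + (0 + 0)))) | =a=> q1, =a=> q2, =b=> q3, =c=> q4, =d=> q5
Trace ⟨aa⟩ through P, begin at {p0}:
  after a @ step 1: {p1, p2, p3}
  after a @ step 2: {p0}
  P completes σ.
Trace ⟨aa⟩ through Q, begin at {q0}:
  after a @ step 1: {q1, q2}
  after a @ step 2: ∅ (Q stuck)

aa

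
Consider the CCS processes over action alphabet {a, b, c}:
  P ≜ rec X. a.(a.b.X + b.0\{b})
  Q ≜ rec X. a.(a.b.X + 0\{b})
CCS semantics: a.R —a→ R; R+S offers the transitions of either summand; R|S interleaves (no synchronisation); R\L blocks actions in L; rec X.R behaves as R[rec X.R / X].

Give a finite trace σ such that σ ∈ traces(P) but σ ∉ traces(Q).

ab

Reachable graph of P (4 states):
  m0 = rec X. a.(a.b.X + b.0\{b}) has moves ··a··> m1
  m1 = a.b.(rec X. a.(a.b.X + b.0\{b})) + b.0\{b} has moves ··a··> m2, ··b··> m3
  m2 = b.(rec X. a.(a.b.X + b.0\{b})) has moves ··b··> m0
  m3 = 0\{b} has moves ∅
Reachable graph of Q (3 states):
  n0 = rec X. a.(a.b.X + 0\{b}) has moves ··a··> n1
  n1 = a.b.(rec X. a.(a.b.X + 0\{b})) + 0\{b} has moves ··a··> n2
  n2 = b.(rec X. a.(a.b.X + 0\{b})) has moves ··b··> n0
Trace ⟨ab⟩ through P, begin at {m0}:
  step 1 (a): {m1}
  step 2 (b): {m3}
  P completes σ.
Trace ⟨ab⟩ through Q, begin at {n0}:
  step 1 (a): {n1}
  step 2 (b): no successor for Q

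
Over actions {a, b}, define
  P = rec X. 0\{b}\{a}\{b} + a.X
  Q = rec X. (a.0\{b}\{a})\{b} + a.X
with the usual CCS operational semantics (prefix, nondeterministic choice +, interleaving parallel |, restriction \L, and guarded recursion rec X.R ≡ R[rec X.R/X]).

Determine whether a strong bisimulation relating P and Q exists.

NO

P's transition system — 1 states:
  s0 = rec X. 0\{b}\{a}\{b} + a.X ⊢ -a-> s0
Q's transition system — 2 states:
  t0 = rec X. (a.0\{b}\{a})\{b} + a.X ⊢ -a-> t0, -a-> t1
  t1 = 0\{b}\{a}\{b} ⊢ (no moves)
Partition-refinement fixed point:
  B0 = {s0}
  B1 = {t0}
  B2 = {t1}
s0 ∈ B0, t0 ∈ B1 → different blocks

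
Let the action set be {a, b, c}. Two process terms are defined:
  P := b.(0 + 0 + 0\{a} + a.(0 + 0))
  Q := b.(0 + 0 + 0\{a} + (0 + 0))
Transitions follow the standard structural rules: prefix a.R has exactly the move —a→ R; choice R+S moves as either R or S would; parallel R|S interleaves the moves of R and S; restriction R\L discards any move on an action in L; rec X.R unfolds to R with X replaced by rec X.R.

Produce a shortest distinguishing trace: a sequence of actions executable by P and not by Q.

ba

Reachable graph of P (3 states):
  u0 = b.(0 + 0 + 0\{a} + a.(0 + 0)) → ··b··> u1
  u1 = 0 + 0 + 0\{a} + a.(0 + 0) → ··a··> u2
  u2 = 0 + 0 → deadlocked
Reachable graph of Q (2 states):
  v0 = b.(0 + 0 + 0\{a} + (0 + 0)) → ··b··> v1
  v1 = 0 + 0 + 0\{a} + (0 + 0) → deadlocked
Trace ⟨ba⟩ through P, begin at {u0}:
  step 1 (b): {u1}
  step 2 (a): {u2}
  ✓ P
Trace ⟨ba⟩ through Q, begin at {v0}:
  step 1 (b): {v1}
  step 2 (a): ∅  — Q cannot continue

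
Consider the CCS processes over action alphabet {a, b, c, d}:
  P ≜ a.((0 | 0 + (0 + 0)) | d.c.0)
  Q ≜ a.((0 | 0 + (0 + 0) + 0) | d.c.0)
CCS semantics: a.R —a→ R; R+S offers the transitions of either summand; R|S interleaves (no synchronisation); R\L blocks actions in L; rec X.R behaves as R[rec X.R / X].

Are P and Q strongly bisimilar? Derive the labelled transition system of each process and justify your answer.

P's transition system — 4 states:
  s0 = a.((0 | 0 + (0 + 0)) | d.c.0) :: --a--▸ s1
  s1 = (0 | 0 + (0 + 0)) | d.c.0 :: --d--▸ s2
  s2 = (0 | 0 + (0 + 0)) | c.0 :: --c--▸ s3
  s3 = (0 | 0 + (0 + 0)) | 0 :: deadlocked
Q's transition system — 4 states:
  t0 = a.((0 | 0 + (0 + 0) + 0) | d.c.0) :: --a--▸ t1
  t1 = (0 | 0 + (0 + 0) + 0) | d.c.0 :: --d--▸ t2
  t2 = (0 | 0 + (0 + 0) + 0) | c.0 :: --c--▸ t3
  t3 = (0 | 0 + (0 + 0) + 0) | 0 :: deadlocked
Partition-refinement fixed point:
  B0 = {s0, t0}
  B1 = {s1, t1}
  B2 = {s2, t2}
  B3 = {s3, t3}
s0 ∈ B0, t0 ∈ B0 → same block

bisimilar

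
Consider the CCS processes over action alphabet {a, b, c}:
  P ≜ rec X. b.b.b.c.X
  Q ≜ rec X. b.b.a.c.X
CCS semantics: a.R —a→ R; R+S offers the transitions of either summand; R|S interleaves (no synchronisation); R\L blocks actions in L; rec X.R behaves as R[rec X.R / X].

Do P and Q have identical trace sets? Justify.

LTS(P): 4 reachable states
  p0 = rec X. b.b.b.c.X → ··b··> p1
  p1 = b.b.c.(rec X. b.b.b.c.X) → ··b··> p2
  p2 = b.c.(rec X. b.b.b.c.X) → ··b··> p3
  p3 = c.(rec X. b.b.b.c.X) → ··c··> p0
LTS(Q): 4 reachable states
  q0 = rec X. b.b.a.c.X → ··b··> q1
  q1 = b.a.c.(rec X. b.b.a.c.X) → ··b··> q2
  q2 = a.c.(rec X. b.b.a.c.X) → ··a··> q3
  q3 = c.(rec X. b.b.a.c.X) → ··c··> q0
Run σ = ⟨bbb⟩ on P: start {p0}
  after b @ step 1: {p1}
  after b @ step 2: {p2}
  after b @ step 3: {p3}
  P completes σ.
Run σ = ⟨bbb⟩ on Q: start {q0}
  after b @ step 1: {q1}
  after b @ step 2: {q2}
  after b @ step 3: ∅ (Q stuck)

traces(P) ≠ traces(Q) — witness ⟨bbb⟩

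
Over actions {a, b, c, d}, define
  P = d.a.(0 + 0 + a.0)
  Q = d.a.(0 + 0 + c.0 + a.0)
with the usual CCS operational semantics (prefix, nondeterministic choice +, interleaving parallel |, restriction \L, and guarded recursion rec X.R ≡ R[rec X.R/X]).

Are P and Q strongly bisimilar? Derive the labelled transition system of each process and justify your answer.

P ≁ Q

LTS(P): 4 reachable states
  m0 = d.a.(0 + 0 + a.0) → -d-> m1
  m1 = a.(0 + 0 + a.0) → -a-> m2
  m2 = 0 + 0 + a.0 → -a-> m3
  m3 = 0 → ·
LTS(Q): 4 reachable states
  n0 = d.a.(0 + 0 + c.0 + a.0) → -d-> n1
  n1 = a.(0 + 0 + c.0 + a.0) → -a-> n2
  n2 = 0 + 0 + c.0 + a.0 → -a-> n3, -c-> n3
  n3 = 0 → ·
Bisimilarity quotient blocks:
  B0 = {m0}
  B1 = {m1}
  B2 = {m2}
  B3 = {m3, n3}
  B4 = {n0}
  B5 = {n1}
  B6 = {n2}
m0 ∈ B0, n0 ∈ B4 → different blocks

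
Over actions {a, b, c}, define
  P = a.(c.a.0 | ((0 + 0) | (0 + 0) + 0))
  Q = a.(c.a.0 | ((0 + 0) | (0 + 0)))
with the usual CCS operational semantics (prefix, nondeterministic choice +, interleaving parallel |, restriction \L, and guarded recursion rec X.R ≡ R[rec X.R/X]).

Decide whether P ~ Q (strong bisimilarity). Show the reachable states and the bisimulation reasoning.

YES

P's transition system — 4 states:
  s0 = a.(c.a.0 | ((0 + 0) | (0 + 0) + 0)) :: ··a··> s1
  s1 = c.a.0 | ((0 + 0) | (0 + 0) + 0) :: ··c··> s2
  s2 = a.0 | ((0 + 0) | (0 + 0) + 0) :: ··a··> s3
  s3 = 0 | ((0 + 0) | (0 + 0) + 0) :: (no moves)
Q's transition system — 4 states:
  t0 = a.(c.a.0 | ((0 + 0) | (0 + 0))) :: ··a··> t1
  t1 = c.a.0 | ((0 + 0) | (0 + 0)) :: ··c··> t2
  t2 = a.0 | ((0 + 0) | (0 + 0)) :: ··a··> t3
  t3 = 0 | ((0 + 0) | (0 + 0)) :: (no moves)
Bisimilarity quotient blocks:
  B0 = {s0, t0}
  B1 = {s1, t1}
  B2 = {s2, t2}
  B3 = {s3, t3}
s0 ∈ B0, t0 ∈ B0 → same block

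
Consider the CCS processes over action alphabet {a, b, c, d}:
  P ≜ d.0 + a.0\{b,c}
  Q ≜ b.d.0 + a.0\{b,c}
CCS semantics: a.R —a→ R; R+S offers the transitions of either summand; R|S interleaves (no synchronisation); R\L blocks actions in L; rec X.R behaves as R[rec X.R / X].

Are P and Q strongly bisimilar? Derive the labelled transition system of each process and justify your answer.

not bisimilar

Reachable graph of P (3 states):
  p0 = d.0 + a.0\{b,c} has moves =a=> p1, =d=> p2
  p1 = 0\{b,c} has moves (no moves)
  p2 = 0 has moves (no moves)
Reachable graph of Q (4 states):
  q0 = b.d.0 + a.0\{b,c} has moves =a=> q1, =b=> q2
  q1 = 0\{b,c} has moves (no moves)
  q2 = d.0 has moves =d=> q3
  q3 = 0 has moves (no moves)
Partition-refinement fixed point:
  B0 = {p0}
  B1 = {p1, p2, q1, q3}
  B2 = {q0}
  B3 = {q2}
p0 ∈ B0, q0 ∈ B2 → different blocks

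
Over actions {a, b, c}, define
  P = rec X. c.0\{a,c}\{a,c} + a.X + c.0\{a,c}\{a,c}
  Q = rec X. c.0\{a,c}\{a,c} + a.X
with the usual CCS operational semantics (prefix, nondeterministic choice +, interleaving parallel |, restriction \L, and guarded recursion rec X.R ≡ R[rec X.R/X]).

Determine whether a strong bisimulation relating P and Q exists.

P's transition system — 2 states:
  s0 = rec X. c.0\{a,c}\{a,c} + a.X + c.0\{a,c}\{a,c} ⊢ ··a··> s0, ··c··> s1
  s1 = 0\{a,c}\{a,c} ⊢ deadlocked
Q's transition system — 2 states:
  t0 = rec X. c.0\{a,c}\{a,c} + a.X ⊢ ··a··> t0, ··c··> t1
  t1 = 0\{a,c}\{a,c} ⊢ deadlocked
Bisimilarity quotient blocks:
  B0 = {s0, t0}
  B1 = {s1, t1}
s0 ∈ B0, t0 ∈ B0 → same block

bisimilar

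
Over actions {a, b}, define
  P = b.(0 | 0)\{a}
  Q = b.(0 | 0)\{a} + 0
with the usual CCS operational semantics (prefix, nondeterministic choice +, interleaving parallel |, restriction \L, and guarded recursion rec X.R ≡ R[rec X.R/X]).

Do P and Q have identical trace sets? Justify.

trace-equivalent

P's transition system — 2 states:
  u0 = b.(0 | 0)\{a} → —b→ u1
  u1 = (0 | 0)\{a} → stopped
Q's transition system — 2 states:
  v0 = b.(0 | 0)\{a} + 0 → —b→ v1
  v1 = (0 | 0)\{a} → stopped
Partition-refinement fixed point:
  B0 = {u0, v0}
  B1 = {u1, v1}
u0 ∈ B0, v0 ∈ B0 → same block
Bisimilar ⇒ trace-equivalent.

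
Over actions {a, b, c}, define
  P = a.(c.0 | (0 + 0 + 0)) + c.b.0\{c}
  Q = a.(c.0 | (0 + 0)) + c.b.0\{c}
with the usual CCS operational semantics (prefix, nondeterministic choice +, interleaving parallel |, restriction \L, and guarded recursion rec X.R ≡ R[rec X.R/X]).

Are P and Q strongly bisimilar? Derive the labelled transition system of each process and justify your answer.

Reachable graph of P (5 states):
  s0 = a.(c.0 | (0 + 0 + 0)) + c.b.0\{c} ⊢ ··a··> s1, ··c··> s2
  s1 = c.0 | (0 + 0 + 0) ⊢ ··c··> s3
  s2 = b.0\{c} ⊢ ··b··> s4
  s3 = 0 | (0 + 0 + 0) ⊢ ∅
  s4 = 0\{c} ⊢ ∅
Reachable graph of Q (5 states):
  t0 = a.(c.0 | (0 + 0)) + c.b.0\{c} ⊢ ··a··> t1, ··c··> t2
  t1 = c.0 | (0 + 0) ⊢ ··c··> t3
  t2 = b.0\{c} ⊢ ··b··> t4
  t3 = 0 | (0 + 0) ⊢ ∅
  t4 = 0\{c} ⊢ ∅
Coarsest stable partition (strong bisimilarity classes):
  B0 = {s0, t0}
  B1 = {s2, t2}
  B2 = {s3, s4, t3, t4}
  B3 = {s1, t1}
s0 ∈ B0, t0 ∈ B0 → same block

P ~ Q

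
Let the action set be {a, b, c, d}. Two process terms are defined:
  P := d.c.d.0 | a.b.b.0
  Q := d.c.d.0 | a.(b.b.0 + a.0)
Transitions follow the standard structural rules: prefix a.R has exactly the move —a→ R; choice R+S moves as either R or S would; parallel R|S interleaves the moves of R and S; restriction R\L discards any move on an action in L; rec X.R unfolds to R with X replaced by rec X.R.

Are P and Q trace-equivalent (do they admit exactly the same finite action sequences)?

NO — witness ⟨aa⟩

LTS(P): 16 reachable states
  m0 = d.c.d.0 | a.b.b.0 | ··a··> m1, ··d··> m2
  m1 = d.c.d.0 | b.b.0 | ··b··> m3, ··d··> m4
  m2 = c.d.0 | a.b.b.0 | ··a··> m4, ··c··> m5
  m3 = d.c.d.0 | b.0 | ··b··> m6, ··d··> m7
  m4 = c.d.0 | b.b.0 | ··b··> m7, ··c··> m8
  m5 = d.0 | a.b.b.0 | ··a··> m8, ··d··> m9
  m6 = d.c.d.0 | 0 | ··d··> m10
  m7 = c.d.0 | b.0 | ··b··> m10, ··c··> m11
  m8 = d.0 | b.b.0 | ··b··> m11, ··d··> m12
  m9 = 0 | a.b.b.0 | ··a··> m12
  m10 = c.d.0 | 0 | ··c··> m13
  m11 = d.0 | b.0 | ··b··> m13, ··d··> m14
  m12 = 0 | b.b.0 | ··b··> m14
  m13 = d.0 | 0 | ··d··> m15
  m14 = 0 | b.0 | ··b··> m15
  m15 = 0 | 0 | ∅
LTS(Q): 16 reachable states
  n0 = d.c.d.0 | a.(b.b.0 + a.0) | ··a··> n1, ··d··> n2
  n1 = d.c.d.0 | (b.b.0 + a.0) | ··a··> n3, ··b··> n4, ··d··> n5
  n2 = c.d.0 | a.(b.b.0 + a.0) | ··a··> n5, ··c··> n6
  n3 = d.c.d.0 | 0 | ··d··> n7
  n4 = d.c.d.0 | b.0 | ··b··> n3, ··d··> n8
  n5 = c.d.0 | (b.b.0 + a.0) | ··a··> n7, ··b··> n8, ··c··> n9
  n6 = d.0 | a.(b.b.0 + a.0) | ··a··> n9, ··d··> n10
  n7 = c.d.0 | 0 | ··c··> n11
  n8 = c.d.0 | b.0 | ··b··> n7, ··c··> n12
  n9 = d.0 | (b.b.0 + a.0) | ··a··> n11, ··b··> n12, ··d··> n13
  n10 = 0 | a.(b.b.0 + a.0) | ··a··> n13
  n11 = d.0 | 0 | ··d··> n14
  n12 = d.0 | b.0 | ··b··> n11, ··d··> n15
  n13 = 0 | (b.b.0 + a.0) | ··a··> n14, ··b··> n15
  n14 = 0 | 0 | ∅
  n15 = 0 | b.0 | ··b··> n14
Trace ⟨aa⟩ through Q, begin at {n0}:
  step 1 (a): {n1}
  step 2 (a): {n3}
  — Q admits the full trace.
Trace ⟨aa⟩ through P, begin at {m0}:
  step 1 (a): {m1}
  step 2 (a): no successor for P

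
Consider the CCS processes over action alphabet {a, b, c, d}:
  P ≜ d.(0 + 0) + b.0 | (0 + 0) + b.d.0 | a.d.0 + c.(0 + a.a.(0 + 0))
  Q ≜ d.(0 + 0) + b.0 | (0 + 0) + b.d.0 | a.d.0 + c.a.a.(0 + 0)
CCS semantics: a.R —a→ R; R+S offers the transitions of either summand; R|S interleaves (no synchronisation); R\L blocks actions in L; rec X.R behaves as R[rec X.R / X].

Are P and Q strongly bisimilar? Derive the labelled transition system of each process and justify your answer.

P's transition system — 13 states:
  m0 = d.(0 + 0) + b.0 | (0 + 0) + b.d.0 | a.d.0 + c.(0 + a.a.(0 + 0)) → —a→ m1, —b→ m2, —b→ m3, —c→ m4, —d→ m5
  m1 = b.d.0 | d.0 → —b→ m6, —d→ m7
  m2 = 0 | (0 + 0) → stopped
  m3 = d.0 | a.d.0 → —a→ m6, —d→ m8
  m4 = 0 + a.a.(0 + 0) → —a→ m9
  m5 = 0 + 0 → stopped
  m6 = d.0 | d.0 → —d→ m10, —d→ m11
  m7 = b.d.0 | 0 → —b→ m11
  m8 = 0 | a.d.0 → —a→ m10
  m9 = a.(0 + 0) → —a→ m5
  m10 = 0 | d.0 → —d→ m12
  m11 = d.0 | 0 → —d→ m12
  m12 = 0 | 0 → stopped
Q's transition system — 13 states:
  n0 = d.(0 + 0) + b.0 | (0 + 0) + b.d.0 | a.d.0 + c.a.a.(0 + 0) → —a→ n1, —b→ n2, —b→ n3, —c→ n4, —d→ n5
  n1 = b.d.0 | d.0 → —b→ n6, —d→ n7
  n2 = 0 | (0 + 0) → stopped
  n3 = d.0 | a.d.0 → —a→ n6, —d→ n8
  n4 = a.a.(0 + 0) → —a→ n9
  n5 = 0 + 0 → stopped
  n6 = d.0 | d.0 → —d→ n10, —d→ n11
  n7 = b.d.0 | 0 → —b→ n11
  n8 = 0 | a.d.0 → —a→ n10
  n9 = a.(0 + 0) → —a→ n5
  n10 = 0 | d.0 → —d→ n12
  n11 = d.0 | 0 → —d→ n12
  n12 = 0 | 0 → stopped
Bisimilarity quotient blocks:
  B0 = {m0, n0}
  B1 = {m3, n3}
  B2 = {m6, n6}
  B3 = {m10, m11, n10, n11}
  B4 = {m12, m2, m5, n12, n2, n5}
  B5 = {m8, n8}
  B6 = {m1, n1}
  B7 = {m7, n7}
  B8 = {m4, n4}
  B9 = {m9, n9}
m0 ∈ B0, n0 ∈ B0 → same block

YES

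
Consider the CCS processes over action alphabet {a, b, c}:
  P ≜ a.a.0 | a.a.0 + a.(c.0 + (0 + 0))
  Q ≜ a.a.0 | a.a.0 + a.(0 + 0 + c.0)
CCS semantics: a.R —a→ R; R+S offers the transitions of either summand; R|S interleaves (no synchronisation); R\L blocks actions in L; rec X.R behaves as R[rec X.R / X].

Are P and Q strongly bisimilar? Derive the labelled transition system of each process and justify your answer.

bisimilar

P's transition system — 11 states:
  u0 = a.a.0 | a.a.0 + a.(c.0 + (0 + 0)) | -a-> u1, -a-> u2, -a-> u3
  u1 = a.0 | a.a.0 | -a-> u4, -a-> u5
  u2 = a.a.0 | a.0 | -a-> u5, -a-> u6
  u3 = c.0 + (0 + 0) | -c-> u7
  u4 = 0 | a.a.0 | -a-> u8
  u5 = a.0 | a.0 | -a-> u8, -a-> u9
  u6 = a.a.0 | 0 | -a-> u9
  u7 = 0 | (no moves)
  u8 = 0 | a.0 | -a-> u10
  u9 = a.0 | 0 | -a-> u10
  u10 = 0 | 0 | (no moves)
Q's transition system — 11 states:
  v0 = a.a.0 | a.a.0 + a.(0 + 0 + c.0) | -a-> v1, -a-> v2, -a-> v3
  v1 = 0 + 0 + c.0 | -c-> v4
  v2 = a.0 | a.a.0 | -a-> v5, -a-> v6
  v3 = a.a.0 | a.0 | -a-> v6, -a-> v7
  v4 = 0 | (no moves)
  v5 = 0 | a.a.0 | -a-> v8
  v6 = a.0 | a.0 | -a-> v8, -a-> v9
  v7 = a.a.0 | 0 | -a-> v9
  v8 = 0 | a.0 | -a-> v10
  v9 = a.0 | 0 | -a-> v10
  v10 = 0 | 0 | (no moves)
Partition-refinement fixed point:
  B0 = {u0, v0}
  B1 = {u1, u2, v2, v3}
  B2 = {u4, u5, u6, v5, v6, v7}
  B3 = {u8, u9, v8, v9}
  B4 = {u10, u7, v10, v4}
  B5 = {u3, v1}
u0 ∈ B0, v0 ∈ B0 → same block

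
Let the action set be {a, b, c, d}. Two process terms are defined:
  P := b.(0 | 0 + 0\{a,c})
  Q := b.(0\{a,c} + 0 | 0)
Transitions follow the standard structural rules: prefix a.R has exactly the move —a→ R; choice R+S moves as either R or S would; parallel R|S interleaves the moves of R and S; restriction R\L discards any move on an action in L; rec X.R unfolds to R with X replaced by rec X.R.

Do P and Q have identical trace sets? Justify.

traces(P) = traces(Q)

Reachable graph of P (2 states):
  m0 = b.(0 | 0 + 0\{a,c}) :: -b-> m1
  m1 = 0 | 0 + 0\{a,c} :: ∅
Reachable graph of Q (2 states):
  n0 = b.(0\{a,c} + 0 | 0) :: -b-> n1
  n1 = 0\{a,c} + 0 | 0 :: ∅
Bisimilarity quotient blocks:
  B0 = {m0, n0}
  B1 = {m1, n1}
m0 ∈ B0, n0 ∈ B0 → same block
Bisimilar ⇒ trace-equivalent.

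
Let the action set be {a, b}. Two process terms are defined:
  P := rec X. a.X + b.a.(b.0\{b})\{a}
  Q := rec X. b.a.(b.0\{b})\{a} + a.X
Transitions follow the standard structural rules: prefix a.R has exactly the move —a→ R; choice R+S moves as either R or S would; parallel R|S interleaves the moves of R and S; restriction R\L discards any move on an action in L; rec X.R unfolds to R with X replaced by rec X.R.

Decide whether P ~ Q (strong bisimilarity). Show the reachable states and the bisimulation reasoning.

P's transition system — 4 states:
  u0 = rec X. a.X + b.a.(b.0\{b})\{a} has moves --a--▸ u0, --b--▸ u1
  u1 = a.(b.0\{b})\{a} has moves --a--▸ u2
  u2 = (b.0\{b})\{a} has moves --b--▸ u3
  u3 = 0\{b}\{a} has moves ·
Q's transition system — 4 states:
  v0 = rec X. b.a.(b.0\{b})\{a} + a.X has moves --a--▸ v0, --b--▸ v1
  v1 = a.(b.0\{b})\{a} has moves --a--▸ v2
  v2 = (b.0\{b})\{a} has moves --b--▸ v3
  v3 = 0\{b}\{a} has moves ·
Coarsest stable partition (strong bisimilarity classes):
  B0 = {u0, v0}
  B1 = {u1, v1}
  B2 = {u2, v2}
  B3 = {u3, v3}
u0 ∈ B0, v0 ∈ B0 → same block

bisimilar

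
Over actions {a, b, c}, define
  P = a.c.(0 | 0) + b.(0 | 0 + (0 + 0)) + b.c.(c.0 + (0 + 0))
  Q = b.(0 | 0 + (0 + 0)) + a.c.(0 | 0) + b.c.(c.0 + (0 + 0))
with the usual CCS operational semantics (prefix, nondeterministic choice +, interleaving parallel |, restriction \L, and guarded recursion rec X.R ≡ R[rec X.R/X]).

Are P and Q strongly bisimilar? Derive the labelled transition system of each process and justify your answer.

bisimilar

Reachable graph of P (7 states):
  m0 = a.c.(0 | 0) + b.(0 | 0 + (0 + 0)) + b.c.(c.0 + (0 + 0)) | -a-> m1, -b-> m2, -b-> m3
  m1 = c.(0 | 0) | -c-> m4
  m2 = 0 | 0 + (0 + 0) | deadlocked
  m3 = c.(c.0 + (0 + 0)) | -c-> m5
  m4 = 0 | 0 | deadlocked
  m5 = c.0 + (0 + 0) | -c-> m6
  m6 = 0 | deadlocked
Reachable graph of Q (7 states):
  n0 = b.(0 | 0 + (0 + 0)) + a.c.(0 | 0) + b.c.(c.0 + (0 + 0)) | -a-> n1, -b-> n2, -b-> n3
  n1 = c.(0 | 0) | -c-> n4
  n2 = 0 | 0 + (0 + 0) | deadlocked
  n3 = c.(c.0 + (0 + 0)) | -c-> n5
  n4 = 0 | 0 | deadlocked
  n5 = c.0 + (0 + 0) | -c-> n6
  n6 = 0 | deadlocked
Coarsest stable partition (strong bisimilarity classes):
  B0 = {m0, n0}
  B1 = {m1, m5, n1, n5}
  B2 = {m2, m4, m6, n2, n4, n6}
  B3 = {m3, n3}
m0 ∈ B0, n0 ∈ B0 → same block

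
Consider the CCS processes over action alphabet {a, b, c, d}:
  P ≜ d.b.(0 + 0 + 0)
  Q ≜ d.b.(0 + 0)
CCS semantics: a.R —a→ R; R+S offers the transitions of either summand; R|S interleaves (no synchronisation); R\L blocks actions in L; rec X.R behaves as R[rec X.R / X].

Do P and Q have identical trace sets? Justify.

YES

Reachable graph of P (3 states):
  p0 = d.b.(0 + 0 + 0) → -d-> p1
  p1 = b.(0 + 0 + 0) → -b-> p2
  p2 = 0 + 0 + 0 → ·
Reachable graph of Q (3 states):
  q0 = d.b.(0 + 0) → -d-> q1
  q1 = b.(0 + 0) → -b-> q2
  q2 = 0 + 0 → ·
Coarsest stable partition (strong bisimilarity classes):
  B0 = {p0, q0}
  B1 = {p1, q1}
  B2 = {p2, q2}
p0 ∈ B0, q0 ∈ B0 → same block
Bisimilar ⇒ trace-equivalent.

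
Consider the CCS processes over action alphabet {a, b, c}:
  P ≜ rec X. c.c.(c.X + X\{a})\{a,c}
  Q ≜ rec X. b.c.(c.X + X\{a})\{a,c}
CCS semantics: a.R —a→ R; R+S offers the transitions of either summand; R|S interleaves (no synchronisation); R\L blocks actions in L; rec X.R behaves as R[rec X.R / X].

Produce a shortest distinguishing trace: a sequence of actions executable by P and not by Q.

c

LTS(P): 3 reachable states
  m0 = rec X. c.c.(c.X + X\{a})\{a,c} | —c→ m1
  m1 = c.(c.(rec X. c.c.(c.X + X\{a})\{a,c}) + (rec X. c.c.(c.X + X\{a})\{a,c})\{a})\{a,c} | —c→ m2
  m2 = (c.(rec X. c.c.(c.X + X\{a})\{a,c}) + (rec X. c.c.(c.X + X\{a})\{a,c})\{a})\{a,c} | deadlocked
LTS(Q): 4 reachable states
  n0 = rec X. b.c.(c.X + X\{a})\{a,c} | —b→ n1
  n1 = c.(c.(rec X. b.c.(c.X + X\{a})\{a,c}) + (rec X. b.c.(c.X + X\{a})\{a,c})\{a})\{a,c} | —c→ n2
  n2 = (c.(rec X. b.c.(c.X + X\{a})\{a,c}) + (rec X. b.c.(c.X + X\{a})\{a,c})\{a})\{a,c} | —b→ n3
  n3 = (c.(c.(rec X. b.c.(c.X + X\{a})\{a,c}) + (rec X. b.c.(c.X + X\{a})\{a,c})\{a})\{a,c})\{a}\{a,c} | deadlocked
Trace ⟨c⟩ through P, begin at {m0}:
  [1] c ⇒ {m1}
  ✓ P
Trace ⟨c⟩ through Q, begin at {n0}:
  [1] c ⇒ ∅  — Q cannot continue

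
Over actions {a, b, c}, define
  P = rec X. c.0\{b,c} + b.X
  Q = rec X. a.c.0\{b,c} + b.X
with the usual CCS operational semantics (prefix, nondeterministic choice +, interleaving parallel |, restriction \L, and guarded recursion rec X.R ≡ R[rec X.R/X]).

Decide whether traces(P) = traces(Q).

NO — witness ⟨c⟩

P's transition system — 2 states:
  p0 = rec X. c.0\{b,c} + b.X | -b-> p0, -c-> p1
  p1 = 0\{b,c} | ∅
Q's transition system — 3 states:
  q0 = rec X. a.c.0\{b,c} + b.X | -a-> q1, -b-> q0
  q1 = c.0\{b,c} | -c-> q2
  q2 = 0\{b,c} | ∅
Trace ⟨c⟩ through P, begin at {p0}:
  after c @ step 1: {p1}
  — P admits the full trace.
Trace ⟨c⟩ through Q, begin at {q0}:
  after c @ step 1: no successor for Q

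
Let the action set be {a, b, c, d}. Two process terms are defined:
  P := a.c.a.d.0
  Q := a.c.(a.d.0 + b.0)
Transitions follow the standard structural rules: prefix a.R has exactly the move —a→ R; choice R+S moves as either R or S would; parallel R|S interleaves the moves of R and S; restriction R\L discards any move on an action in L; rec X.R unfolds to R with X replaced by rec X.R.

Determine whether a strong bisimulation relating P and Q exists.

P ≁ Q

Reachable graph of P (5 states):
  p0 = a.c.a.d.0 ⊢ --a--▸ p1
  p1 = c.a.d.0 ⊢ --c--▸ p2
  p2 = a.d.0 ⊢ --a--▸ p3
  p3 = d.0 ⊢ --d--▸ p4
  p4 = 0 ⊢ (no moves)
Reachable graph of Q (5 states):
  q0 = a.c.(a.d.0 + b.0) ⊢ --a--▸ q1
  q1 = c.(a.d.0 + b.0) ⊢ --c--▸ q2
  q2 = a.d.0 + b.0 ⊢ --a--▸ q3, --b--▸ q4
  q3 = d.0 ⊢ --d--▸ q4
  q4 = 0 ⊢ (no moves)
Bisimilarity quotient blocks:
  B0 = {p0}
  B1 = {p1}
  B2 = {p2}
  B3 = {p3, q3}
  B4 = {p4, q4}
  B5 = {q0}
  B6 = {q1}
  B7 = {q2}
p0 ∈ B0, q0 ∈ B5 → different blocks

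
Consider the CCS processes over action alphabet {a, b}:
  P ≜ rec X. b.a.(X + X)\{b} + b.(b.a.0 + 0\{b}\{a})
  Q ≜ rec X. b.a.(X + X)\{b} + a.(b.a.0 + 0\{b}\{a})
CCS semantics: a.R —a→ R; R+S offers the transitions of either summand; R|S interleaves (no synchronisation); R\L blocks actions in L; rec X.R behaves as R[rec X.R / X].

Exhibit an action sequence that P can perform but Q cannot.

bb

P's transition system — 6 states:
  s0 = rec X. b.a.(X + X)\{b} + b.(b.a.0 + 0\{b}\{a}) | --b--▸ s1, --b--▸ s2
  s1 = a.((rec X. b.a.(X + X)\{b} + b.(b.a.0 + 0\{b}\{a})) + (rec X. b.a.(X + X)\{b} + b.(b.a.0 + 0\{b}\{a})))\{b} | --a--▸ s3
  s2 = b.a.0 + 0\{b}\{a} | --b--▸ s4
  s3 = ((rec X. b.a.(X + X)\{b} + b.(b.a.0 + 0\{b}\{a})) + (rec X. b.a.(X + X)\{b} + b.(b.a.0 + 0\{b}\{a})))\{b} | ∅
  s4 = a.0 | --a--▸ s5
  s5 = 0 | ∅
Q's transition system — 7 states:
  t0 = rec X. b.a.(X + X)\{b} + a.(b.a.0 + 0\{b}\{a}) | --a--▸ t1, --b--▸ t2
  t1 = b.a.0 + 0\{b}\{a} | --b--▸ t3
  t2 = a.((rec X. b.a.(X + X)\{b} + a.(b.a.0 + 0\{b}\{a})) + (rec X. b.a.(X + X)\{b} + a.(b.a.0 + 0\{b}\{a})))\{b} | --a--▸ t4
  t3 = a.0 | --a--▸ t5
  t4 = ((rec X. b.a.(X + X)\{b} + a.(b.a.0 + 0\{b}\{a})) + (rec X. b.a.(X + X)\{b} + a.(b.a.0 + 0\{b}\{a})))\{b} | --a--▸ t6
  t5 = 0 | ∅
  t6 = (b.a.0 + 0\{b}\{a})\{b} | ∅
Run σ = ⟨bb⟩ on P: start {s0}
  [1] b ⇒ {s1, s2}
  [2] b ⇒ {s4}
  — P admits the full trace.
Run σ = ⟨bb⟩ on Q: start {t0}
  [1] b ⇒ {t2}
  [2] b ⇒ ∅  — Q cannot continue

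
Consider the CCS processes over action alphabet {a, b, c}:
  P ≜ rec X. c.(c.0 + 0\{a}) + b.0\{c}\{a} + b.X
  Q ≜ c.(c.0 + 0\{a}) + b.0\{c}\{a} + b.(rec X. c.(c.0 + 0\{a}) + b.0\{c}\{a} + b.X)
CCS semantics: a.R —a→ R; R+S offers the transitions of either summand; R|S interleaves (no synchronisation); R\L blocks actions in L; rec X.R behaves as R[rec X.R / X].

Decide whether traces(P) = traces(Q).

traces(P) = traces(Q)

Reachable graph of P (4 states):
  m0 = rec X. c.(c.0 + 0\{a}) + b.0\{c}\{a} + b.X :: -b-> m0, -b-> m1, -c-> m2
  m1 = 0\{c}\{a} :: stopped
  m2 = c.0 + 0\{a} :: -c-> m3
  m3 = 0 :: stopped
Reachable graph of Q (5 states):
  n0 = c.(c.0 + 0\{a}) + b.0\{c}\{a} + b.(rec X. c.(c.0 + 0\{a}) + b.0\{c}\{a} + b.X) :: -b-> n1, -b-> n2, -c-> n3
  n1 = 0\{c}\{a} :: stopped
  n2 = rec X. c.(c.0 + 0\{a}) + b.0\{c}\{a} + b.X :: -b-> n1, -b-> n2, -c-> n3
  n3 = c.0 + 0\{a} :: -c-> n4
  n4 = 0 :: stopped
Partition-refinement fixed point:
  B0 = {m0, n0, n2}
  B1 = {m1, m3, n1, n4}
  B2 = {m2, n3}
m0 ∈ B0, n0 ∈ B0 → same block
Bisimilar ⇒ trace-equivalent.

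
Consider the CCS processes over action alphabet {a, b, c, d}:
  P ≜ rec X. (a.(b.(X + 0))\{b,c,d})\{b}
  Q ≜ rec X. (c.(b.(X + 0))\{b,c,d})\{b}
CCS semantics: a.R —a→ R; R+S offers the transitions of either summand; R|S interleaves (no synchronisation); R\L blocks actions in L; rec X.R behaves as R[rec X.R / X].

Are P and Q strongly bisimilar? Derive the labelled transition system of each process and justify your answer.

Reachable graph of P (2 states):
  u0 = rec X. (a.(b.(X + 0))\{b,c,d})\{b} :: -a-> u1
  u1 = (b.((rec X. (a.(b.(X + 0))\{b,c,d})\{b}) + 0))\{b,c,d}\{b} :: deadlocked
Reachable graph of Q (2 states):
  v0 = rec X. (c.(b.(X + 0))\{b,c,d})\{b} :: -c-> v1
  v1 = (b.((rec X. (c.(b.(X + 0))\{b,c,d})\{b}) + 0))\{b,c,d}\{b} :: deadlocked
Coarsest stable partition (strong bisimilarity classes):
  B0 = {u0}
  B1 = {u1, v1}
  B2 = {v0}
u0 ∈ B0, v0 ∈ B2 → different blocks

not bisimilar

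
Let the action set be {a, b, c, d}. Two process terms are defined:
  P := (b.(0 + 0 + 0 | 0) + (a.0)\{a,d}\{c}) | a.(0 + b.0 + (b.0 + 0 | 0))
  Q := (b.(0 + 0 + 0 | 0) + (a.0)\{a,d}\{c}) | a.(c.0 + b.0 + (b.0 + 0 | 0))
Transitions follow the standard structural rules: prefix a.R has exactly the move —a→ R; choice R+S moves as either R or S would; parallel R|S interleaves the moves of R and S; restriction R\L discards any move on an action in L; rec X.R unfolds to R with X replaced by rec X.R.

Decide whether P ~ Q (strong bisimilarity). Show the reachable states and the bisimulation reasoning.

Reachable graph of P (6 states):
  u0 = (b.(0 + 0 + 0 | 0) + (a.0)\{a,d}\{c}) | a.(0 + b.0 + (b.0 + 0 | 0)) | —a→ u1, —b→ u2
  u1 = (b.(0 + 0 + 0 | 0) + (a.0)\{a,d}\{c}) | (0 + b.0 + (b.0 + 0 | 0)) | —b→ u3, —b→ u4
  u2 = (0 + 0 + 0 | 0) | a.(0 + b.0 + (b.0 + 0 | 0)) | —a→ u3
  u3 = (0 + 0 + 0 | 0) | (0 + b.0 + (b.0 + 0 | 0)) | —b→ u5
  u4 = (b.(0 + 0 + 0 | 0) + (a.0)\{a,d}\{c}) | 0 | —b→ u5
  u5 = (0 + 0 + 0 | 0) | 0 | (no moves)
Reachable graph of Q (6 states):
  v0 = (b.(0 + 0 + 0 | 0) + (a.0)\{a,d}\{c}) | a.(c.0 + b.0 + (b.0 + 0 | 0)) | —a→ v1, —b→ v2
  v1 = (b.(0 + 0 + 0 | 0) + (a.0)\{a,d}\{c}) | (c.0 + b.0 + (b.0 + 0 | 0)) | —b→ v3, —b→ v4, —c→ v4
  v2 = (0 + 0 + 0 | 0) | a.(c.0 + b.0 + (b.0 + 0 | 0)) | —a→ v3
  v3 = (0 + 0 + 0 | 0) | (c.0 + b.0 + (b.0 + 0 | 0)) | —b→ v5, —c→ v5
  v4 = (b.(0 + 0 + 0 | 0) + (a.0)\{a,d}\{c}) | 0 | —b→ v5
  v5 = (0 + 0 + 0 | 0) | 0 | (no moves)
Coarsest stable partition (strong bisimilarity classes):
  B0 = {u0}
  B1 = {u1}
  B2 = {u3, u4, v4}
  B3 = {u5, v5}
  B4 = {u2}
  B5 = {v0}
  B6 = {v1}
  B7 = {v3}
  B8 = {v2}
u0 ∈ B0, v0 ∈ B5 → different blocks

NO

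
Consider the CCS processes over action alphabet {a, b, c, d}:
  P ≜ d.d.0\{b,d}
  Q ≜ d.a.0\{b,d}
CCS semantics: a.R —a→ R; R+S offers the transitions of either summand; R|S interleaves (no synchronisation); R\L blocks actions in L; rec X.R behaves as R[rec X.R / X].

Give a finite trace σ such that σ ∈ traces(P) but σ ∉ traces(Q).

Reachable graph of P (3 states):
  p0 = d.d.0\{b,d} :: —d→ p1
  p1 = d.0\{b,d} :: —d→ p2
  p2 = 0\{b,d} :: ·
Reachable graph of Q (3 states):
  q0 = d.a.0\{b,d} :: —d→ q1
  q1 = a.0\{b,d} :: —a→ q2
  q2 = 0\{b,d} :: ·
Run σ = ⟨dd⟩ on P: start {p0}
  after d @ step 1: {p1}
  after d @ step 2: {p2}
  P completes σ.
Run σ = ⟨dd⟩ on Q: start {q0}
  after d @ step 1: {q1}
  after d @ step 2: ∅  — Q cannot continue

dd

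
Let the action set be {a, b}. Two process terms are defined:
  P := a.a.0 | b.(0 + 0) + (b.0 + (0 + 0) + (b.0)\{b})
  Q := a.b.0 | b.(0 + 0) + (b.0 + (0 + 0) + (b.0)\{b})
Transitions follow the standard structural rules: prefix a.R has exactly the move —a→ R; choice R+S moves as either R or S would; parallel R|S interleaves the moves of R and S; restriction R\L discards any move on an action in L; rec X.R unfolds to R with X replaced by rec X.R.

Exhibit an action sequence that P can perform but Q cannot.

P's transition system — 7 states:
  p0 = a.a.0 | b.(0 + 0) + (b.0 + (0 + 0) + (b.0)\{b}) ⊢ -a-> p1, -b-> p2, -b-> p3
  p1 = a.0 | b.(0 + 0) ⊢ -a-> p4, -b-> p5
  p2 = 0 ⊢ ∅
  p3 = a.a.0 | (0 + 0) ⊢ -a-> p5
  p4 = 0 | b.(0 + 0) ⊢ -b-> p6
  p5 = a.0 | (0 + 0) ⊢ -a-> p6
  p6 = 0 | (0 + 0) ⊢ ∅
Q's transition system — 7 states:
  q0 = a.b.0 | b.(0 + 0) + (b.0 + (0 + 0) + (b.0)\{b}) ⊢ -a-> q1, -b-> q2, -b-> q3
  q1 = b.0 | b.(0 + 0) ⊢ -b-> q4, -b-> q5
  q2 = 0 ⊢ ∅
  q3 = a.b.0 | (0 + 0) ⊢ -a-> q5
  q4 = 0 | b.(0 + 0) ⊢ -b-> q6
  q5 = b.0 | (0 + 0) ⊢ -b-> q6
  q6 = 0 | (0 + 0) ⊢ ∅
Executing aa from P (initial set {p0}):
  [1] a ⇒ {p1}
  [2] a ⇒ {p4}
  ✓ P
Executing aa from Q (initial set {q0}):
  [1] a ⇒ {q1}
  [2] a ⇒ no successor for Q

aa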